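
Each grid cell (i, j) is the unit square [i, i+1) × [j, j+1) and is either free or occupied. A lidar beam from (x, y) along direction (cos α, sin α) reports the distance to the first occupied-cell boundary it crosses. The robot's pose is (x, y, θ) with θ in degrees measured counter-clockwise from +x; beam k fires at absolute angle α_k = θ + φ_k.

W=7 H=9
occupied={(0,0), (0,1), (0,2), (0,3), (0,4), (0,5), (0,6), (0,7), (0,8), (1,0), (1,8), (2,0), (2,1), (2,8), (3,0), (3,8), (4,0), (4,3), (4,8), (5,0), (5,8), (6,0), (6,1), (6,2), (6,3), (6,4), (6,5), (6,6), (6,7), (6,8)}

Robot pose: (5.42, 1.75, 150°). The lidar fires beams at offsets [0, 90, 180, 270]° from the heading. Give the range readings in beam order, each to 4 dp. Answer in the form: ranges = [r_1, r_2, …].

beam 1: φ=0°, α=150°
  dir = (cos 150°, sin 150°) = (-0.8660, 0.5000); from cell (5,1)
  next x-line at t=0.4850, next y-line at t=0.5000; Δt_x=1.1547, Δt_y=2.0000
    x: enter (4,1) at t=0.4850
    y: enter (4,2) at t=0.5000
    x: enter (3,2) at t=1.6397
    y: enter (3,3) at t=2.5000
    x: enter (2,3) at t=2.7944
    x: enter (1,3) at t=3.9491
    y: enter (1,4) at t=4.5000
    x: enter (0,4) at t=5.1038 ← occupied
  → r_1 = 5.1038
beam 2: φ=90°, α=240°
  dir = (cos 240°, sin 240°) = (-0.5000, -0.8660); from cell (5,1)
  next x-line at t=0.8400, next y-line at t=0.8660; Δt_x=2.0000, Δt_y=1.1547
    x: enter (4,1) at t=0.8400
    y: enter (4,0) at t=0.8660 ← occupied
  → r_2 = 0.8660
beam 3: φ=180°, α=330°
  dir = (cos 330°, sin 330°) = (0.8660, -0.5000); from cell (5,1)
  next x-line at t=0.6697, next y-line at t=1.5000; Δt_x=1.1547, Δt_y=2.0000
    x: enter (6,1) at t=0.6697 ← occupied
  → r_3 = 0.6697
beam 4: φ=270°, α=60°
  dir = (cos 60°, sin 60°) = (0.5000, 0.8660); from cell (5,1)
  next x-line at t=1.1600, next y-line at t=0.2887; Δt_x=2.0000, Δt_y=1.1547
    y: enter (5,2) at t=0.2887
    x: enter (6,2) at t=1.1600 ← occupied
  → r_4 = 1.1600

ranges = [5.1038, 0.8660, 0.6697, 1.1600]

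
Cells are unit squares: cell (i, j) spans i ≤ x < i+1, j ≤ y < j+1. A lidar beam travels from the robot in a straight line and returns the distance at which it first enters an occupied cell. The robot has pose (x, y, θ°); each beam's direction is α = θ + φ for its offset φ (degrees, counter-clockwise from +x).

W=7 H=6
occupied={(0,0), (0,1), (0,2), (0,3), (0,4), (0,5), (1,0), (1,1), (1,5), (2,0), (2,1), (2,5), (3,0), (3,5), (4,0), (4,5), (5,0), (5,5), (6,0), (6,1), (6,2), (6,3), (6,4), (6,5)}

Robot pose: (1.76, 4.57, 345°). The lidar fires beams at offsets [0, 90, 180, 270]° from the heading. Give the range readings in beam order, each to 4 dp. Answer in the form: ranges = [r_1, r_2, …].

ranges = [4.3896, 0.4452, 0.7868, 2.6607]

beam 1: φ=0°, α=345°
  direction (0.9659, -0.2588); cell (1,4); t to first gridline: x 0.2485, y 2.2023 (then +1.0353 / +3.8637)
    (2,4) via x @ 0.2485
    (3,4) via x @ 1.2837
    (3,3) via y @ 2.2023
    (4,3) via x @ 2.3190
    (5,3) via x @ 3.3543
    (6,3) via x @ 4.3896  # hit
  → r_1 = 4.3896
beam 2: φ=90°, α=75°
  direction (0.2588, 0.9659); cell (1,4); t to first gridline: x 0.9273, y 0.4452 (then +3.8637 / +1.0353)
    (1,5) via y @ 0.4452  # hit
  → r_2 = 0.4452
beam 3: φ=180°, α=165°
  direction (-0.9659, 0.2588); cell (1,4); t to first gridline: x 0.7868, y 1.6614 (then +1.0353 / +3.8637)
    (0,4) via x @ 0.7868  # hit
  → r_3 = 0.7868
beam 4: φ=270°, α=255°
  direction (-0.2588, -0.9659); cell (1,4); t to first gridline: x 2.9364, y 0.5901 (then +3.8637 / +1.0353)
    (1,3) via y @ 0.5901
    (1,2) via y @ 1.6254
    (1,1) via y @ 2.6607  # hit
  → r_4 = 2.6607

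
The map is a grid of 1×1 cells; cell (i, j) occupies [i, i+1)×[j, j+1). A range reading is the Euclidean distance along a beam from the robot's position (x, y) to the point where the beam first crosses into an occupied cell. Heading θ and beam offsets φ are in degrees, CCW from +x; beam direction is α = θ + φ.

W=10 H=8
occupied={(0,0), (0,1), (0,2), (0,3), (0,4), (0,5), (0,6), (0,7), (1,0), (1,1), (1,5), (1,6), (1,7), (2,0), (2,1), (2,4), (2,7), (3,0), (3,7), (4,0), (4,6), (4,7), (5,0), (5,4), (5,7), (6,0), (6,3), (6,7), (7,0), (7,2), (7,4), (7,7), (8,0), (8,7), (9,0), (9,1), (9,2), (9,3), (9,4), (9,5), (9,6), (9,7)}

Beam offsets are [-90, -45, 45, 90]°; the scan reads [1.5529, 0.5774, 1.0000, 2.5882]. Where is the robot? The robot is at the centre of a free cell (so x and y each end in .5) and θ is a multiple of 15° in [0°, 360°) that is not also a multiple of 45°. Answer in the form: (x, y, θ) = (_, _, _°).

(x, y, θ) = (4.5, 1.5, 285°)

The pose lattice has 38·16 = 608 candidates. Test each by forward raycasting.
  (3.5, 3.5, 150°): beam 1 = 2.8868 ≠ 1.5529 ✗
  (3.5, 5.5, 285°): beam 2 = 1.0000 ≠ 0.5774 ✗
  (7.5, 6.5, 30°): beam 1 = 3.0000 ≠ 1.5529 ✗
  (5.5, 2.5, 330°): beam 1 = 1.7321 ≠ 1.5529 ✗
  …
  (4.5, 1.5, 285°): r_1=1.5529, r_2=0.5774, r_3=1.0000, r_4=2.5882 — all match ✓
No second candidate reproduces the full scan.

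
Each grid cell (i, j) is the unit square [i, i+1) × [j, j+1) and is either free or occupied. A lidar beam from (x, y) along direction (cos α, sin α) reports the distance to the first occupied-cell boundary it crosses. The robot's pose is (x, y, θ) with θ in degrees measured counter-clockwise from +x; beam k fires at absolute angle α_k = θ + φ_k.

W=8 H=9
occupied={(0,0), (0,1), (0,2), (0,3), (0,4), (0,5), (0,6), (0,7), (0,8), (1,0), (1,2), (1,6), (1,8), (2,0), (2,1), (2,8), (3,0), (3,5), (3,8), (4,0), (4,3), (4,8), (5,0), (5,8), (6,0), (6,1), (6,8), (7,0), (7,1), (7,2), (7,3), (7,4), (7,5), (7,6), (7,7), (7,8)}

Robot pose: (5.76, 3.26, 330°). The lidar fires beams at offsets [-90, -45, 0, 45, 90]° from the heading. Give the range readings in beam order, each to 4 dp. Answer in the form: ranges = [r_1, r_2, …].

beam 1: φ=-90°, α=240°
  direction (-0.5000, -0.8660); cell (5,3); t to first gridline: x 1.5200, y 0.3002 (then +2.0000 / +1.1547)
    (5,2) via y @ 0.3002
    (5,1) via y @ 1.4549
    (4,1) via x @ 1.5200
    (4,0) via y @ 2.6096  # hit
  → r_1 = 2.6096
beam 2: φ=-45°, α=285°
  direction (0.2588, -0.9659); cell (5,3); t to first gridline: x 0.9273, y 0.2692 (then +3.8637 / +1.0353)
    (5,2) via y @ 0.2692
    (6,2) via x @ 0.9273
    (6,1) via y @ 1.3044  # hit
  → r_2 = 1.3044
beam 3: φ=0°, α=330°
  direction (0.8660, -0.5000); cell (5,3); t to first gridline: x 0.2771, y 0.5200 (then +1.1547 / +2.0000)
    (6,3) via x @ 0.2771
    (6,2) via y @ 0.5200
    (7,2) via x @ 1.4318  # hit
  → r_3 = 1.4318
beam 4: φ=45°, α=15°
  direction (0.9659, 0.2588); cell (5,3); t to first gridline: x 0.2485, y 2.8591 (then +1.0353 / +3.8637)
    (6,3) via x @ 0.2485
    (7,3) via x @ 1.2837  # hit
  → r_4 = 1.2837
beam 5: φ=90°, α=60°
  direction (0.5000, 0.8660); cell (5,3); t to first gridline: x 0.4800, y 0.8545 (then +2.0000 / +1.1547)
    (6,3) via x @ 0.4800
    (6,4) via y @ 0.8545
    (6,5) via y @ 2.0092
    (7,5) via x @ 2.4800  # hit
  → r_5 = 2.4800

ranges = [2.6096, 1.3044, 1.4318, 1.2837, 2.4800]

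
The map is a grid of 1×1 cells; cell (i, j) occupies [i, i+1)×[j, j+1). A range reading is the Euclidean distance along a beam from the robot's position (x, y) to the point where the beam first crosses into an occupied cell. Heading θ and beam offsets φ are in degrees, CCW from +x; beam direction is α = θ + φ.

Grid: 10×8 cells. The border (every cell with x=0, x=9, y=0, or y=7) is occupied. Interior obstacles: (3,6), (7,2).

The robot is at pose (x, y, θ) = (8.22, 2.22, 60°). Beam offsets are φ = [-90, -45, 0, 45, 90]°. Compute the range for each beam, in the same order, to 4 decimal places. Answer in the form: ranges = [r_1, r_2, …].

ranges = [0.9007, 0.8075, 1.5600, 4.9486, 0.2540]

beam 1: φ=-90°, α=330°
  cosα=0.8660 sinα=-0.5000 | (8,2) | tMaxX 0.9007 tMaxY 0.4400 | tΔX 1.1547 tΔY 2.0000
    t=0.4400 [y] (8,1)
    t=0.9007 [x] (9,1) — stop
  → r_1 = 0.9007
beam 2: φ=-45°, α=15°
  cosα=0.9659 sinα=0.2588 | (8,2) | tMaxX 0.8075 tMaxY 3.0137 | tΔX 1.0353 tΔY 3.8637
    t=0.8075 [x] (9,2) — stop
  → r_2 = 0.8075
beam 3: φ=0°, α=60°
  cosα=0.5000 sinα=0.8660 | (8,2) | tMaxX 1.5600 tMaxY 0.9007 | tΔX 2.0000 tΔY 1.1547
    t=0.9007 [y] (8,3)
    t=1.5600 [x] (9,3) — stop
  → r_3 = 1.5600
beam 4: φ=45°, α=105°
  cosα=-0.2588 sinα=0.9659 | (8,2) | tMaxX 0.8500 tMaxY 0.8075 | tΔX 3.8637 tΔY 1.0353
    t=0.8075 [y] (8,3)
    t=0.8500 [x] (7,3)
    t=1.8428 [y] (7,4)
    t=2.8781 [y] (7,5)
    t=3.9133 [y] (7,6)
    t=4.7137 [x] (6,6)
    t=4.9486 [y] (6,7) — stop
  → r_4 = 4.9486
beam 5: φ=90°, α=150°
  cosα=-0.8660 sinα=0.5000 | (8,2) | tMaxX 0.2540 tMaxY 1.5600 | tΔX 1.1547 tΔY 2.0000
    t=0.2540 [x] (7,2) — stop
  → r_5 = 0.2540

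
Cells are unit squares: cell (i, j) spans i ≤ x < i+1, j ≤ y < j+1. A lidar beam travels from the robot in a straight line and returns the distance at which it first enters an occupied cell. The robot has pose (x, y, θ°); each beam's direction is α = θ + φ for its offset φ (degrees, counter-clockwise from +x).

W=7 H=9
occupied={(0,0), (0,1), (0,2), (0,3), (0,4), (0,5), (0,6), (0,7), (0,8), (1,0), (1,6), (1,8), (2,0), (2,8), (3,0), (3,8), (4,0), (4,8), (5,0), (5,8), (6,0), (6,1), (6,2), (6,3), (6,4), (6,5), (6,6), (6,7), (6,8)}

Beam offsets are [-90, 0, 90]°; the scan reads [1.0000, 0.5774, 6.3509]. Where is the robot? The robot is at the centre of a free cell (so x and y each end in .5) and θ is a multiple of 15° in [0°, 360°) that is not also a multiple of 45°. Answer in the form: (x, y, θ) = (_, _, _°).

The pose lattice has 34·16 = 544 candidates. Test each by forward raycasting.
  (5.5, 6.5, 105°): beam 1 = 0.5176 ≠ 1.0000 ✗
  (3.5, 2.5, 15°): beam 1 = 1.5529 ≠ 1.0000 ✗
  (1.5, 4.5, 210°): beam 3 = 4.0415 ≠ 6.3509 ✗
  …
  (5.5, 2.5, 30°): r_1=1.0000, r_2=0.5774, r_3=6.3509 — all match ✓
Only this pose fits every beam.

(x, y, θ) = (5.5, 2.5, 30°)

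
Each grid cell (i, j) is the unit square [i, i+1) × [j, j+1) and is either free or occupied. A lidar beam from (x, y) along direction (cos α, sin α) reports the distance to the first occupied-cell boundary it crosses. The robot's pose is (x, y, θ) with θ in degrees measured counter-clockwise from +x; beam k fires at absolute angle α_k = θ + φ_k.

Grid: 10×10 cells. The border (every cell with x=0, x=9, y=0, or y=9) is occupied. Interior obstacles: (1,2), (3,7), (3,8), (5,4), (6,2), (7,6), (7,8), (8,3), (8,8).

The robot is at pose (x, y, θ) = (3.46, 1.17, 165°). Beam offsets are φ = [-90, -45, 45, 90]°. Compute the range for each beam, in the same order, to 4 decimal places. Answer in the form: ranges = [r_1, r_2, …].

beam 1: φ=-90°, α=75°
  direction (0.2588, 0.9659); cell (3,1); t to first gridline: x 2.0864, y 0.8593 (then +3.8637 / +1.0353)
    (3,2) via y @ 0.8593
    (3,3) via y @ 1.8946
    (4,3) via x @ 2.0864
    (4,4) via y @ 2.9298
    (4,5) via y @ 3.9651
    (4,6) via y @ 5.0004
    (5,6) via x @ 5.9501
    (5,7) via y @ 6.0357
    (5,8) via y @ 7.0709
    (5,9) via y @ 8.1062  # hit
  → r_1 = 8.1062
beam 2: φ=-45°, α=120°
  direction (-0.5000, 0.8660); cell (3,1); t to first gridline: x 0.9200, y 0.9584 (then +2.0000 / +1.1547)
    (2,1) via x @ 0.9200
    (2,2) via y @ 0.9584
    (2,3) via y @ 2.1131
    (1,3) via x @ 2.9200
    (1,4) via y @ 3.2678
    (1,5) via y @ 4.4225
    (0,5) via x @ 4.9200  # hit
  → r_2 = 4.9200
beam 3: φ=45°, α=210°
  direction (-0.8660, -0.5000); cell (3,1); t to first gridline: x 0.5312, y 0.3400 (then +1.1547 / +2.0000)
    (3,0) via y @ 0.3400  # hit
  → r_3 = 0.3400
beam 4: φ=90°, α=255°
  direction (-0.2588, -0.9659); cell (3,1); t to first gridline: x 1.7773, y 0.1760 (then +3.8637 / +1.0353)
    (3,0) via y @ 0.1760  # hit
  → r_4 = 0.1760

ranges = [8.1062, 4.9200, 0.3400, 0.1760]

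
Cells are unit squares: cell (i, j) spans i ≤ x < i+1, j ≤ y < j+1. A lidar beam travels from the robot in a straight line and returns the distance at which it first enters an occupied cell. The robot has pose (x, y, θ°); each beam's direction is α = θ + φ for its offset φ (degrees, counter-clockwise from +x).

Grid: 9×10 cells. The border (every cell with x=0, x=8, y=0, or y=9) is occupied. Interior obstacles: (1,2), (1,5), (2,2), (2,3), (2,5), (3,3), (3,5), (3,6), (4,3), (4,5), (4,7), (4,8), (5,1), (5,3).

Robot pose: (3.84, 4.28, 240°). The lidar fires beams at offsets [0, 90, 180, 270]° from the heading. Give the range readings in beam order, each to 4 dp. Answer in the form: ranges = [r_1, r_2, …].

beam 1: φ=0°, α=240°
  dir = (cos 240°, sin 240°) = (-0.5000, -0.8660); from cell (3,4)
  next x-line at t=1.6800, next y-line at t=0.3233; Δt_x=2.0000, Δt_y=1.1547
    y: enter (3,3) at t=0.3233 ← occupied
  → r_1 = 0.3233
beam 2: φ=90°, α=330°
  dir = (cos 330°, sin 330°) = (0.8660, -0.5000); from cell (3,4)
  next x-line at t=0.1848, next y-line at t=0.5600; Δt_x=1.1547, Δt_y=2.0000
    x: enter (4,4) at t=0.1848
    y: enter (4,3) at t=0.5600 ← occupied
  → r_2 = 0.5600
beam 3: φ=180°, α=60°
  dir = (cos 60°, sin 60°) = (0.5000, 0.8660); from cell (3,4)
  next x-line at t=0.3200, next y-line at t=0.8314; Δt_x=2.0000, Δt_y=1.1547
    x: enter (4,4) at t=0.3200
    y: enter (4,5) at t=0.8314 ← occupied
  → r_3 = 0.8314
beam 4: φ=270°, α=150°
  dir = (cos 150°, sin 150°) = (-0.8660, 0.5000); from cell (3,4)
  next x-line at t=0.9699, next y-line at t=1.4400; Δt_x=1.1547, Δt_y=2.0000
    x: enter (2,4) at t=0.9699
    y: enter (2,5) at t=1.4400 ← occupied
  → r_4 = 1.4400

ranges = [0.3233, 0.5600, 0.8314, 1.4400]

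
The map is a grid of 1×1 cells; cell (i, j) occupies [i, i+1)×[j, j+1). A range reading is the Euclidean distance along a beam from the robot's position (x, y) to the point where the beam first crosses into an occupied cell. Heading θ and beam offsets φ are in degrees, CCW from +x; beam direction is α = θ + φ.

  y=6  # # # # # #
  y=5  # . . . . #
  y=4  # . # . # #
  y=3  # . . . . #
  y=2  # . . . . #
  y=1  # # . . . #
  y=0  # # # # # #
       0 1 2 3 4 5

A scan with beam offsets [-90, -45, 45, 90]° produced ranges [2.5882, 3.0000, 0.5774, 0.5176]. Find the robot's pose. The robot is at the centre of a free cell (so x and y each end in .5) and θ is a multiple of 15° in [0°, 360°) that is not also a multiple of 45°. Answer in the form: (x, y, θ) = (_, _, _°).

(x, y, θ) = (2.5, 1.5, 105°)

Enumerate (i+0.5, j+0.5, θ) over the 17 free cells and 16 admissible headings. For each, cast all 4 beams and compare to the given ranges.
  (1.5, 2.5, 105°): beam 1 = 3.6235 ≠ 2.5882 ✗
  (3.5, 1.5, 75°): beam 1 = 1.5529 ≠ 2.5882 ✗
  (3.5, 1.5, 15°): beam 1 = 0.5176 ≠ 2.5882 ✗
  (4.5, 2.5, 150°): beam 1 = 1.0000 ≠ 2.5882 ✗
  …
  (2.5, 1.5, 105°): r_1=2.5882, r_2=3.0000, r_3=0.5774, r_4=0.5176 — all match ✓
Unique over the lattice → pose = (2.5, 1.5, 105°).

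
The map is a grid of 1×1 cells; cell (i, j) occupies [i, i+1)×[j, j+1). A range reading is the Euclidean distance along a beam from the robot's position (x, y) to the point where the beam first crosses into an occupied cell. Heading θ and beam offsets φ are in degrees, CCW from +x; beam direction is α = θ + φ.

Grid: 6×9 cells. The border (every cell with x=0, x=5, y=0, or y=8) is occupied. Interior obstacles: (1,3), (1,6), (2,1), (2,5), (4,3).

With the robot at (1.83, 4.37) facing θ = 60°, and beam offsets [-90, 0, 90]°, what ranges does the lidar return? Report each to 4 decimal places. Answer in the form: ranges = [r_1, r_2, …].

ranges = [2.5057, 0.7275, 0.9584]

beam 1: φ=-90°, α=330°
  d=(0.8660,-0.5000)  start (1,4)  tX=0.1963 tY=0.7400  stride 1/|dx|=1.1547 1/|dy|=2.0000
    cross x-line → (2,4), t=0.1963
    cross y-line → (2,3), t=0.7400
    cross x-line → (3,3), t=1.3510
    cross x-line → (4,3), t=2.5057 (wall)
  → r_1 = 2.5057
beam 2: φ=0°, α=60°
  d=(0.5000,0.8660)  start (1,4)  tX=0.3400 tY=0.7275  stride 1/|dx|=2.0000 1/|dy|=1.1547
    cross x-line → (2,4), t=0.3400
    cross y-line → (2,5), t=0.7275 (wall)
  → r_2 = 0.7275
beam 3: φ=90°, α=150°
  d=(-0.8660,0.5000)  start (1,4)  tX=0.9584 tY=1.2600  stride 1/|dx|=1.1547 1/|dy|=2.0000
    cross x-line → (0,4), t=0.9584 (wall)
  → r_3 = 0.9584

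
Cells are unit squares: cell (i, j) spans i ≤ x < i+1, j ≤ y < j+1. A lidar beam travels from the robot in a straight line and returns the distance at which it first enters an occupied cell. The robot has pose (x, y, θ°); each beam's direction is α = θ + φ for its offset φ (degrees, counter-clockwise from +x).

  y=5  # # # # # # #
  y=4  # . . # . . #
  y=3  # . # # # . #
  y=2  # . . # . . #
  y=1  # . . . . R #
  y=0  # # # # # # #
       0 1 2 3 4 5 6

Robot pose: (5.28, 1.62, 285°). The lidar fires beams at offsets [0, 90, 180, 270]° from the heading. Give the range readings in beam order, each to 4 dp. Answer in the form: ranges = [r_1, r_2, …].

ranges = [0.6419, 0.7454, 1.4287, 2.3955]

beam 1: φ=0°, α=285°
  d=(0.2588,-0.9659)  start (5,1)  tX=2.7819 tY=0.6419  stride 1/|dx|=3.8637 1/|dy|=1.0353
    cross y-line → (5,0), t=0.6419 (wall)
  → r_1 = 0.6419
beam 2: φ=90°, α=15°
  d=(0.9659,0.2588)  start (5,1)  tX=0.7454 tY=1.4682  stride 1/|dx|=1.0353 1/|dy|=3.8637
    cross x-line → (6,1), t=0.7454 (wall)
  → r_2 = 0.7454
beam 3: φ=180°, α=105°
  d=(-0.2588,0.9659)  start (5,1)  tX=1.0818 tY=0.3934  stride 1/|dx|=3.8637 1/|dy|=1.0353
    cross y-line → (5,2), t=0.3934
    cross x-line → (4,2), t=1.0818
    cross y-line → (4,3), t=1.4287 (wall)
  → r_3 = 1.4287
beam 4: φ=270°, α=195°
  d=(-0.9659,-0.2588)  start (5,1)  tX=0.2899 tY=2.3955  stride 1/|dx|=1.0353 1/|dy|=3.8637
    cross x-line → (4,1), t=0.2899
    cross x-line → (3,1), t=1.3252
    cross x-line → (2,1), t=2.3604
    cross y-line → (2,0), t=2.3955 (wall)
  → r_4 = 2.3955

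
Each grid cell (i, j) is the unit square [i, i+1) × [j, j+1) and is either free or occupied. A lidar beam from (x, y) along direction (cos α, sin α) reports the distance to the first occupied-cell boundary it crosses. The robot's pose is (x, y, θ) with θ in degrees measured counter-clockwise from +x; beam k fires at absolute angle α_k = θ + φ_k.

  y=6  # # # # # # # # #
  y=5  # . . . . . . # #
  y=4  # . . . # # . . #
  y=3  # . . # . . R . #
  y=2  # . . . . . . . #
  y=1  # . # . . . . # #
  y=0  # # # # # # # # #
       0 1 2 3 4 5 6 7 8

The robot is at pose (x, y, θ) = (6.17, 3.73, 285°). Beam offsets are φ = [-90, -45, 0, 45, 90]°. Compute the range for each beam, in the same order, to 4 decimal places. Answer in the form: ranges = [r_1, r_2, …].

beam 1: φ=-90°, α=195°
  dir = (cos 195°, sin 195°) = (-0.9659, -0.2588); from cell (6,3)
  next x-line at t=0.1760, next y-line at t=2.8205; Δt_x=1.0353, Δt_y=3.8637
    x: enter (5,3) at t=0.1760
    x: enter (4,3) at t=1.2113
    x: enter (3,3) at t=2.2465 ← occupied
  → r_1 = 2.2465
beam 2: φ=-45°, α=240°
  dir = (cos 240°, sin 240°) = (-0.5000, -0.8660); from cell (6,3)
  next x-line at t=0.3400, next y-line at t=0.8429; Δt_x=2.0000, Δt_y=1.1547
    x: enter (5,3) at t=0.3400
    y: enter (5,2) at t=0.8429
    y: enter (5,1) at t=1.9976
    x: enter (4,1) at t=2.3400
    y: enter (4,0) at t=3.1523 ← occupied
  → r_2 = 3.1523
beam 3: φ=0°, α=285°
  dir = (cos 285°, sin 285°) = (0.2588, -0.9659); from cell (6,3)
  next x-line at t=3.2069, next y-line at t=0.7558; Δt_x=3.8637, Δt_y=1.0353
    y: enter (6,2) at t=0.7558
    y: enter (6,1) at t=1.7910
    y: enter (6,0) at t=2.8263 ← occupied
  → r_3 = 2.8263
beam 4: φ=45°, α=330°
  dir = (cos 330°, sin 330°) = (0.8660, -0.5000); from cell (6,3)
  next x-line at t=0.9584, next y-line at t=1.4600; Δt_x=1.1547, Δt_y=2.0000
    x: enter (7,3) at t=0.9584
    y: enter (7,2) at t=1.4600
    x: enter (8,2) at t=2.1131 ← occupied
  → r_4 = 2.1131
beam 5: φ=90°, α=15°
  dir = (cos 15°, sin 15°) = (0.9659, 0.2588); from cell (6,3)
  next x-line at t=0.8593, next y-line at t=1.0432; Δt_x=1.0353, Δt_y=3.8637
    x: enter (7,3) at t=0.8593
    y: enter (7,4) at t=1.0432
    x: enter (8,4) at t=1.8946 ← occupied
  → r_5 = 1.8946

ranges = [2.2465, 3.1523, 2.8263, 2.1131, 1.8946]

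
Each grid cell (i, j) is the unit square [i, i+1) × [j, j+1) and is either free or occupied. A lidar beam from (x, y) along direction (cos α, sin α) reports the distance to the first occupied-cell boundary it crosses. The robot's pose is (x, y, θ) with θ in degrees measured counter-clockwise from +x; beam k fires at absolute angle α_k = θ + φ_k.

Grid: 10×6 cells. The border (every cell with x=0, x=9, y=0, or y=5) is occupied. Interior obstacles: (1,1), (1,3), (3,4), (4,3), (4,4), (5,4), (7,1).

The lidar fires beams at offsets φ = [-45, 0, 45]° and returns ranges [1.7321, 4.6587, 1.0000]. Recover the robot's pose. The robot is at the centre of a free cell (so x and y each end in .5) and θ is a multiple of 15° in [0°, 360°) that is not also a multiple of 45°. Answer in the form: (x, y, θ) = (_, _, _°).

(x, y, θ) = (5.5, 1.5, 165°)

The pose lattice has 25·16 = 400 candidates. Test each by forward raycasting.
  (3.5, 1.5, 120°): beam 1 = 1.9319 ≠ 1.7321 ✗
  (6.5, 2.5, 165°): beam 2 = 1.9319 ≠ 4.6587 ✗
  (2.5, 3.5, 300°): beam 1 = 1.9319 ≠ 1.7321 ✗
  …
  (5.5, 1.5, 165°): r_1=1.7321, r_2=4.6587, r_3=1.0000 — all match ✓
No second candidate reproduces the full scan.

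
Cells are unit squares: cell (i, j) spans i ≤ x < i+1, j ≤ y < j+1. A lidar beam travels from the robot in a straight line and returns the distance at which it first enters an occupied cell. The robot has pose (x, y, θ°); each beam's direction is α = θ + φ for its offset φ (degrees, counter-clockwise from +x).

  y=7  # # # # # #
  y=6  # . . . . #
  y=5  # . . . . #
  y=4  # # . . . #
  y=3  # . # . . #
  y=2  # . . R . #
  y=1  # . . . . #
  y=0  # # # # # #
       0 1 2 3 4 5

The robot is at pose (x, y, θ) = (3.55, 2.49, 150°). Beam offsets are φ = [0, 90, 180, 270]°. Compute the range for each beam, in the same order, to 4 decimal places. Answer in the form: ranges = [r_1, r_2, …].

beam 1: φ=0°, α=150°
  cosα=-0.8660 sinα=0.5000 | (3,2) | tMaxX 0.6351 tMaxY 1.0200 | tΔX 1.1547 tΔY 2.0000
    t=0.6351 [x] (2,2)
    t=1.0200 [y] (2,3) — stop
  → r_1 = 1.0200
beam 2: φ=90°, α=240°
  cosα=-0.5000 sinα=-0.8660 | (3,2) | tMaxX 1.1000 tMaxY 0.5658 | tΔX 2.0000 tΔY 1.1547
    t=0.5658 [y] (3,1)
    t=1.1000 [x] (2,1)
    t=1.7205 [y] (2,0) — stop
  → r_2 = 1.7205
beam 3: φ=180°, α=330°
  cosα=0.8660 sinα=-0.5000 | (3,2) | tMaxX 0.5196 tMaxY 0.9800 | tΔX 1.1547 tΔY 2.0000
    t=0.5196 [x] (4,2)
    t=0.9800 [y] (4,1)
    t=1.6743 [x] (5,1) — stop
  → r_3 = 1.6743
beam 4: φ=270°, α=60°
  cosα=0.5000 sinα=0.8660 | (3,2) | tMaxX 0.9000 tMaxY 0.5889 | tΔX 2.0000 tΔY 1.1547
    t=0.5889 [y] (3,3)
    t=0.9000 [x] (4,3)
    t=1.7436 [y] (4,4)
    t=2.8983 [y] (4,5)
    t=2.9000 [x] (5,5) — stop
  → r_4 = 2.9000

ranges = [1.0200, 1.7205, 1.6743, 2.9000]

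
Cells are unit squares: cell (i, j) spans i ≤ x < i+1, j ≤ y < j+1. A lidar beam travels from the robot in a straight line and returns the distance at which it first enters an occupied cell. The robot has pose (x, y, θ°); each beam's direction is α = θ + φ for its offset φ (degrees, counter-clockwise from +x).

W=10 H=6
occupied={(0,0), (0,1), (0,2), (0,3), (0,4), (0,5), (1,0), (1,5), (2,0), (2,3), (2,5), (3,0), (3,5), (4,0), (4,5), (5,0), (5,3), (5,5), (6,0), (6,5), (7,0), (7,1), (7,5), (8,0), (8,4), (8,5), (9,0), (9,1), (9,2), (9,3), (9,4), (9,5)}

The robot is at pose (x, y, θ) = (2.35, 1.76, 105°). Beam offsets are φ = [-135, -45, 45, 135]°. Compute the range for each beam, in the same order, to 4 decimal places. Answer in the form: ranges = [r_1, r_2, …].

ranges = [1.5200, 3.7412, 1.5588, 0.8776]

beam 1: φ=-135°, α=330°
  direction (0.8660, -0.5000); cell (2,1); t to first gridline: x 0.7506, y 1.5200 (then +1.1547 / +2.0000)
    (3,1) via x @ 0.7506
    (3,0) via y @ 1.5200  # hit
  → r_1 = 1.5200
beam 2: φ=-45°, α=60°
  direction (0.5000, 0.8660); cell (2,1); t to first gridline: x 1.3000, y 0.2771 (then +2.0000 / +1.1547)
    (2,2) via y @ 0.2771
    (3,2) via x @ 1.3000
    (3,3) via y @ 1.4318
    (3,4) via y @ 2.5865
    (4,4) via x @ 3.3000
    (4,5) via y @ 3.7412  # hit
  → r_2 = 3.7412
beam 3: φ=45°, α=150°
  direction (-0.8660, 0.5000); cell (2,1); t to first gridline: x 0.4041, y 0.4800 (then +1.1547 / +2.0000)
    (1,1) via x @ 0.4041
    (1,2) via y @ 0.4800
    (0,2) via x @ 1.5588  # hit
  → r_3 = 1.5588
beam 4: φ=135°, α=240°
  direction (-0.5000, -0.8660); cell (2,1); t to first gridline: x 0.7000, y 0.8776 (then +2.0000 / +1.1547)
    (1,1) via x @ 0.7000
    (1,0) via y @ 0.8776  # hit
  → r_4 = 0.8776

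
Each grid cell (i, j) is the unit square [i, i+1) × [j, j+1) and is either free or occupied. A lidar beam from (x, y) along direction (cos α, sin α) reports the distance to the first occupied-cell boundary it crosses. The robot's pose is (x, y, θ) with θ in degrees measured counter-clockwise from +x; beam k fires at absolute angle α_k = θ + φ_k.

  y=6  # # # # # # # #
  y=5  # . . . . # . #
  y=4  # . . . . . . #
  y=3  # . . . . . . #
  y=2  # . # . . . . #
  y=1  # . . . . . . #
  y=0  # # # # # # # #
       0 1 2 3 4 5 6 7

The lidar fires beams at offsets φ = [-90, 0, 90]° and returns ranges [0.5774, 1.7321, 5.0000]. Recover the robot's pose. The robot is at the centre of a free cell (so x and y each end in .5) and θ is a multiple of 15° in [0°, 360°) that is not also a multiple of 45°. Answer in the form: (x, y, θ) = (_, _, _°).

(x, y, θ) = (6.5, 3.5, 120°)

Candidates: 28 free-cell centres × 16 headings = 448 poses. Raycast each; keep the one whose scan matches to 4 dp.
  (4.5, 5.5, 240°): beam 1 = 1.0000 ≠ 0.5774 ✗
  (5.5, 4.5, 165°): beam 1 = 0.5176 ≠ 0.5774 ✗
  (3.5, 1.5, 255°): beam 1 = 2.5882 ≠ 0.5774 ✗
  …
  (6.5, 3.5, 120°): r_1=0.5774, r_2=1.7321, r_3=5.0000 — all match ✓
No second candidate reproduces the full scan.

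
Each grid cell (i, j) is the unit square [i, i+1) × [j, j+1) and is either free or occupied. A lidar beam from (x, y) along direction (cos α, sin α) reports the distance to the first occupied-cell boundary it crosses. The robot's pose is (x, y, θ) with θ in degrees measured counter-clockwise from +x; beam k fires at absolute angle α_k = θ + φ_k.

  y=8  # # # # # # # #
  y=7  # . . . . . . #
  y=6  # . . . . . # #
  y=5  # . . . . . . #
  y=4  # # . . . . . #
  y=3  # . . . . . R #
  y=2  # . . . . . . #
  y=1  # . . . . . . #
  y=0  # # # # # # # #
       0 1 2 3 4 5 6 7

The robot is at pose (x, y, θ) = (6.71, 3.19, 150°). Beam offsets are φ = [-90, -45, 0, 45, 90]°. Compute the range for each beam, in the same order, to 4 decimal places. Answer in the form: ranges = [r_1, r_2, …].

beam 1: φ=-90°, α=60°
  cosα=0.5000 sinα=0.8660 | (6,3) | tMaxX 0.5800 tMaxY 0.9353 | tΔX 2.0000 tΔY 1.1547
    t=0.5800 [x] (7,3) — stop
  → r_1 = 0.5800
beam 2: φ=-45°, α=105°
  cosα=-0.2588 sinα=0.9659 | (6,3) | tMaxX 2.7432 tMaxY 0.8386 | tΔX 3.8637 tΔY 1.0353
    t=0.8386 [y] (6,4)
    t=1.8738 [y] (6,5)
    t=2.7432 [x] (5,5)
    t=2.9091 [y] (5,6)
    t=3.9444 [y] (5,7)
    t=4.9797 [y] (5,8) — stop
  → r_2 = 4.9797
beam 3: φ=0°, α=150°
  cosα=-0.8660 sinα=0.5000 | (6,3) | tMaxX 0.8198 tMaxY 1.6200 | tΔX 1.1547 tΔY 2.0000
    t=0.8198 [x] (5,3)
    t=1.6200 [y] (5,4)
    t=1.9745 [x] (4,4)
    t=3.1292 [x] (3,4)
    t=3.6200 [y] (3,5)
    t=4.2839 [x] (2,5)
    t=5.4386 [x] (1,5)
    t=5.6200 [y] (1,6)
    t=6.5933 [x] (0,6) — stop
  → r_3 = 6.5933
beam 4: φ=45°, α=195°
  cosα=-0.9659 sinα=-0.2588 | (6,3) | tMaxX 0.7350 tMaxY 0.7341 | tΔX 1.0353 tΔY 3.8637
    t=0.7341 [y] (6,2)
    t=0.7350 [x] (5,2)
    t=1.7703 [x] (4,2)
    t=2.8056 [x] (3,2)
    t=3.8409 [x] (2,2)
    t=4.5978 [y] (2,1)
    t=4.8762 [x] (1,1)
    t=5.9114 [x] (0,1) — stop
  → r_4 = 5.9114
beam 5: φ=90°, α=240°
  cosα=-0.5000 sinα=-0.8660 | (6,3) | tMaxX 1.4200 tMaxY 0.2194 | tΔX 2.0000 tΔY 1.1547
    t=0.2194 [y] (6,2)
    t=1.3741 [y] (6,1)
    t=1.4200 [x] (5,1)
    t=2.5288 [y] (5,0) — stop
  → r_5 = 2.5288

ranges = [0.5800, 4.9797, 6.5933, 5.9114, 2.5288]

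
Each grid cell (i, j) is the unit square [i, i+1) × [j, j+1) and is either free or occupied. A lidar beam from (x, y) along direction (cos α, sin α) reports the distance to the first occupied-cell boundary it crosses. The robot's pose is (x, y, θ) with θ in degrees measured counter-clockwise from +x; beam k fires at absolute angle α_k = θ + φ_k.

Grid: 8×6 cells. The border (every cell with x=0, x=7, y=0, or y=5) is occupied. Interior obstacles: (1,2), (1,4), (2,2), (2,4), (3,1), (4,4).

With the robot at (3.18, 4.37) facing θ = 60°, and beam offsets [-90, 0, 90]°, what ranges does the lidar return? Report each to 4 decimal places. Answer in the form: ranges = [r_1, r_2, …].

beam 1: φ=-90°, α=330°
  d=(0.8660,-0.5000)  start (3,4)  tX=0.9469 tY=0.7400  stride 1/|dx|=1.1547 1/|dy|=2.0000
    cross y-line → (3,3), t=0.7400
    cross x-line → (4,3), t=0.9469
    cross x-line → (5,3), t=2.1016
    cross y-line → (5,2), t=2.7400
    cross x-line → (6,2), t=3.2563
    cross x-line → (7,2), t=4.4110 (wall)
  → r_1 = 4.4110
beam 2: φ=0°, α=60°
  d=(0.5000,0.8660)  start (3,4)  tX=1.6400 tY=0.7275  stride 1/|dx|=2.0000 1/|dy|=1.1547
    cross y-line → (3,5), t=0.7275 (wall)
  → r_2 = 0.7275
beam 3: φ=90°, α=150°
  d=(-0.8660,0.5000)  start (3,4)  tX=0.2078 tY=1.2600  stride 1/|dx|=1.1547 1/|dy|=2.0000
    cross x-line → (2,4), t=0.2078 (wall)
  → r_3 = 0.2078

ranges = [4.4110, 0.7275, 0.2078]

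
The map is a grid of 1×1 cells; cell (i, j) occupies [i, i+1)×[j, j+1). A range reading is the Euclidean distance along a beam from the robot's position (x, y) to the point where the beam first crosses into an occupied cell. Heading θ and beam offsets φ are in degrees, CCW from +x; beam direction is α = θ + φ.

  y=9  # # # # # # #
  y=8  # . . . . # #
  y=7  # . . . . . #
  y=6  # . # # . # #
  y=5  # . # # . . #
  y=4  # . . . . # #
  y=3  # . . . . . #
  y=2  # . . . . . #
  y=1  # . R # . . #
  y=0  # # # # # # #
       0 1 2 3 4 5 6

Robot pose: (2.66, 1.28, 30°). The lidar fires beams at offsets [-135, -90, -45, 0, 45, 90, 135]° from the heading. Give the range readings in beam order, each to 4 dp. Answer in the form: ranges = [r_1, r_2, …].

beam 1: φ=-135°, α=255°
  cosα=-0.2588 sinα=-0.9659 | (2,1) | tMaxX 2.5500 tMaxY 0.2899 | tΔX 3.8637 tΔY 1.0353
    t=0.2899 [y] (2,0) — stop
  → r_1 = 0.2899
beam 2: φ=-90°, α=300°
  cosα=0.5000 sinα=-0.8660 | (2,1) | tMaxX 0.6800 tMaxY 0.3233 | tΔX 2.0000 tΔY 1.1547
    t=0.3233 [y] (2,0) — stop
  → r_2 = 0.3233
beam 3: φ=-45°, α=345°
  cosα=0.9659 sinα=-0.2588 | (2,1) | tMaxX 0.3520 tMaxY 1.0818 | tΔX 1.0353 tΔY 3.8637
    t=0.3520 [x] (3,1) — stop
  → r_3 = 0.3520
beam 4: φ=0°, α=30°
  cosα=0.8660 sinα=0.5000 | (2,1) | tMaxX 0.3926 tMaxY 1.4400 | tΔX 1.1547 tΔY 2.0000
    t=0.3926 [x] (3,1) — stop
  → r_4 = 0.3926
beam 5: φ=45°, α=75°
  cosα=0.2588 sinα=0.9659 | (2,1) | tMaxX 1.3137 tMaxY 0.7454 | tΔX 3.8637 tΔY 1.0353
    t=0.7454 [y] (2,2)
    t=1.3137 [x] (3,2)
    t=1.7807 [y] (3,3)
    t=2.8160 [y] (3,4)
    t=3.8512 [y] (3,5) — stop
  → r_5 = 3.8512
beam 6: φ=90°, α=120°
  cosα=-0.5000 sinα=0.8660 | (2,1) | tMaxX 1.3200 tMaxY 0.8314 | tΔX 2.0000 tΔY 1.1547
    t=0.8314 [y] (2,2)
    t=1.3200 [x] (1,2)
    t=1.9861 [y] (1,3)
    t=3.1408 [y] (1,4)
    t=3.3200 [x] (0,4) — stop
  → r_6 = 3.3200
beam 7: φ=135°, α=165°
  cosα=-0.9659 sinα=0.2588 | (2,1) | tMaxX 0.6833 tMaxY 2.7819 | tΔX 1.0353 tΔY 3.8637
    t=0.6833 [x] (1,1)
    t=1.7186 [x] (0,1) — stop
  → r_7 = 1.7186

ranges = [0.2899, 0.3233, 0.3520, 0.3926, 3.8512, 3.3200, 1.7186]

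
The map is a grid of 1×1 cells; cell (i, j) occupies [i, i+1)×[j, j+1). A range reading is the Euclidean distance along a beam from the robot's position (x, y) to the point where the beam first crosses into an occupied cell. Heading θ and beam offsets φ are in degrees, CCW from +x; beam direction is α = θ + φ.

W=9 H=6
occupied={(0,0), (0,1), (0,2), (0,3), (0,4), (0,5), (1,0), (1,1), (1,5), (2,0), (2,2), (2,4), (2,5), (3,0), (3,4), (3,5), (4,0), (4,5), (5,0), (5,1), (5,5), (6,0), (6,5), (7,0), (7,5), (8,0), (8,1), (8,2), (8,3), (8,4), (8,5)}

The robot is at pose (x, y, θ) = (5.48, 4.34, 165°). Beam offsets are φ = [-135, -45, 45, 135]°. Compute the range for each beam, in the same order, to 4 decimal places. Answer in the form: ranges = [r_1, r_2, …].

ranges = [1.3200, 0.7621, 2.8637, 3.8567]

beam 1: φ=-135°, α=30°
  d=(0.8660,0.5000)  start (5,4)  tX=0.6004 tY=1.3200  stride 1/|dx|=1.1547 1/|dy|=2.0000
    cross x-line → (6,4), t=0.6004
    cross y-line → (6,5), t=1.3200 (wall)
  → r_1 = 1.3200
beam 2: φ=-45°, α=120°
  d=(-0.5000,0.8660)  start (5,4)  tX=0.9600 tY=0.7621  stride 1/|dx|=2.0000 1/|dy|=1.1547
    cross y-line → (5,5), t=0.7621 (wall)
  → r_2 = 0.7621
beam 3: φ=45°, α=210°
  d=(-0.8660,-0.5000)  start (5,4)  tX=0.5543 tY=0.6800  stride 1/|dx|=1.1547 1/|dy|=2.0000
    cross x-line → (4,4), t=0.5543
    cross y-line → (4,3), t=0.6800
    cross x-line → (3,3), t=1.7090
    cross y-line → (3,2), t=2.6800
    cross x-line → (2,2), t=2.8637 (wall)
  → r_3 = 2.8637
beam 4: φ=135°, α=300°
  d=(0.5000,-0.8660)  start (5,4)  tX=1.0400 tY=0.3926  stride 1/|dx|=2.0000 1/|dy|=1.1547
    cross y-line → (5,3), t=0.3926
    cross x-line → (6,3), t=1.0400
    cross y-line → (6,2), t=1.5473
    cross y-line → (6,1), t=2.7020
    cross x-line → (7,1), t=3.0400
    cross y-line → (7,0), t=3.8567 (wall)
  → r_4 = 3.8567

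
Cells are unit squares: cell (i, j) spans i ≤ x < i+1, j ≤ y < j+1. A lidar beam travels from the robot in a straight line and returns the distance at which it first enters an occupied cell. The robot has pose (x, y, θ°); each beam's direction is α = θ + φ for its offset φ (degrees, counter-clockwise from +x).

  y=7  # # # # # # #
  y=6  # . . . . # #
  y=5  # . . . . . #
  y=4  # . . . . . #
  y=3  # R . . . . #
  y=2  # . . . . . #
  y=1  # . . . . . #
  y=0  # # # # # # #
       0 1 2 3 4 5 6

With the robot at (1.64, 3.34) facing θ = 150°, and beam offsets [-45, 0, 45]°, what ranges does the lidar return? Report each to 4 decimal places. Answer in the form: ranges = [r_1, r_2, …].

beam 1: φ=-45°, α=105°
  d=(-0.2588,0.9659)  start (1,3)  tX=2.4728 tY=0.6833  stride 1/|dx|=3.8637 1/|dy|=1.0353
    cross y-line → (1,4), t=0.6833
    cross y-line → (1,5), t=1.7186
    cross x-line → (0,5), t=2.4728 (wall)
  → r_1 = 2.4728
beam 2: φ=0°, α=150°
  d=(-0.8660,0.5000)  start (1,3)  tX=0.7390 tY=1.3200  stride 1/|dx|=1.1547 1/|dy|=2.0000
    cross x-line → (0,3), t=0.7390 (wall)
  → r_2 = 0.7390
beam 3: φ=45°, α=195°
  d=(-0.9659,-0.2588)  start (1,3)  tX=0.6626 tY=1.3137  stride 1/|dx|=1.0353 1/|dy|=3.8637
    cross x-line → (0,3), t=0.6626 (wall)
  → r_3 = 0.6626

ranges = [2.4728, 0.7390, 0.6626]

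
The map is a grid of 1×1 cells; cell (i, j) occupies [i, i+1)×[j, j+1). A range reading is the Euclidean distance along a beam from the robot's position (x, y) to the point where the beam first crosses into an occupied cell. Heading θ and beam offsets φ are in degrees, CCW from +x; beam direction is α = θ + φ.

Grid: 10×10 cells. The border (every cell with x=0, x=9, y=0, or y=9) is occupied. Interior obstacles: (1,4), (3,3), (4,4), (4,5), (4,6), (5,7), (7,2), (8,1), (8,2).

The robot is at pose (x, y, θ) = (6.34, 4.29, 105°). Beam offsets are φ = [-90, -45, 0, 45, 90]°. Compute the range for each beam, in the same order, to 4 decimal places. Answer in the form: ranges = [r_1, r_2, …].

ranges = [2.7538, 5.3200, 2.8056, 1.5473, 2.4225]

beam 1: φ=-90°, α=15°
  direction (0.9659, 0.2588); cell (6,4); t to first gridline: x 0.6833, y 2.7432 (then +1.0353 / +3.8637)
    (7,4) via x @ 0.6833
    (8,4) via x @ 1.7186
    (8,5) via y @ 2.7432
    (9,5) via x @ 2.7538  # hit
  → r_1 = 2.7538
beam 2: φ=-45°, α=60°
  direction (0.5000, 0.8660); cell (6,4); t to first gridline: x 1.3200, y 0.8198 (then +2.0000 / +1.1547)
    (6,5) via y @ 0.8198
    (7,5) via x @ 1.3200
    (7,6) via y @ 1.9745
    (7,7) via y @ 3.1292
    (8,7) via x @ 3.3200
    (8,8) via y @ 4.2839
    (9,8) via x @ 5.3200  # hit
  → r_2 = 5.3200
beam 3: φ=0°, α=105°
  direction (-0.2588, 0.9659); cell (6,4); t to first gridline: x 1.3137, y 0.7350 (then +3.8637 / +1.0353)
    (6,5) via y @ 0.7350
    (5,5) via x @ 1.3137
    (5,6) via y @ 1.7703
    (5,7) via y @ 2.8056  # hit
  → r_3 = 2.8056
beam 4: φ=45°, α=150°
  direction (-0.8660, 0.5000); cell (6,4); t to first gridline: x 0.3926, y 1.4200 (then +1.1547 / +2.0000)
    (5,4) via x @ 0.3926
    (5,5) via y @ 1.4200
    (4,5) via x @ 1.5473  # hit
  → r_4 = 1.5473
beam 5: φ=90°, α=195°
  direction (-0.9659, -0.2588); cell (6,4); t to first gridline: x 0.3520, y 1.1205 (then +1.0353 / +3.8637)
    (5,4) via x @ 0.3520
    (5,3) via y @ 1.1205
    (4,3) via x @ 1.3873
    (3,3) via x @ 2.4225  # hit
  → r_5 = 2.4225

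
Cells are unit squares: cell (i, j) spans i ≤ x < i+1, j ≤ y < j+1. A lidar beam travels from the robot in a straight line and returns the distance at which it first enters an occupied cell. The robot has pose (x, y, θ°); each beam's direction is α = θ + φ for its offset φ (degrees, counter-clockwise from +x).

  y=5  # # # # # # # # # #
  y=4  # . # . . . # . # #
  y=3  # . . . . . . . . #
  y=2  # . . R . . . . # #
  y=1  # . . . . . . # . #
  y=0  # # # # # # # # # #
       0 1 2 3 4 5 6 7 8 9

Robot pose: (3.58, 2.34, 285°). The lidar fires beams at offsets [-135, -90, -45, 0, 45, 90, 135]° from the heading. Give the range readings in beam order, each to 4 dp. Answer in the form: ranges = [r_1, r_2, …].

beam 1: φ=-135°, α=150°
  dir = (cos 150°, sin 150°) = (-0.8660, 0.5000); from cell (3,2)
  next x-line at t=0.6697, next y-line at t=1.3200; Δt_x=1.1547, Δt_y=2.0000
    x: enter (2,2) at t=0.6697
    y: enter (2,3) at t=1.3200
    x: enter (1,3) at t=1.8244
    x: enter (0,3) at t=2.9791 ← occupied
  → r_1 = 2.9791
beam 2: φ=-90°, α=195°
  dir = (cos 195°, sin 195°) = (-0.9659, -0.2588); from cell (3,2)
  next x-line at t=0.6005, next y-line at t=1.3137; Δt_x=1.0353, Δt_y=3.8637
    x: enter (2,2) at t=0.6005
    y: enter (2,1) at t=1.3137
    x: enter (1,1) at t=1.6357
    x: enter (0,1) at t=2.6710 ← occupied
  → r_2 = 2.6710
beam 3: φ=-45°, α=240°
  dir = (cos 240°, sin 240°) = (-0.5000, -0.8660); from cell (3,2)
  next x-line at t=1.1600, next y-line at t=0.3926; Δt_x=2.0000, Δt_y=1.1547
    y: enter (3,1) at t=0.3926
    x: enter (2,1) at t=1.1600
    y: enter (2,0) at t=1.5473 ← occupied
  → r_3 = 1.5473
beam 4: φ=0°, α=285°
  dir = (cos 285°, sin 285°) = (0.2588, -0.9659); from cell (3,2)
  next x-line at t=1.6228, next y-line at t=0.3520; Δt_x=3.8637, Δt_y=1.0353
    y: enter (3,1) at t=0.3520
    y: enter (3,0) at t=1.3873 ← occupied
  → r_4 = 1.3873
beam 5: φ=45°, α=330°
  dir = (cos 330°, sin 330°) = (0.8660, -0.5000); from cell (3,2)
  next x-line at t=0.4850, next y-line at t=0.6800; Δt_x=1.1547, Δt_y=2.0000
    x: enter (4,2) at t=0.4850
    y: enter (4,1) at t=0.6800
    x: enter (5,1) at t=1.6397
    y: enter (5,0) at t=2.6800 ← occupied
  → r_5 = 2.6800
beam 6: φ=90°, α=15°
  dir = (cos 15°, sin 15°) = (0.9659, 0.2588); from cell (3,2)
  next x-line at t=0.4348, next y-line at t=2.5500; Δt_x=1.0353, Δt_y=3.8637
    x: enter (4,2) at t=0.4348
    x: enter (5,2) at t=1.4701
    x: enter (6,2) at t=2.5054
    y: enter (6,3) at t=2.5500
    x: enter (7,3) at t=3.5406
    x: enter (8,3) at t=4.5759
    x: enter (9,3) at t=5.6112 ← occupied
  → r_6 = 5.6112
beam 7: φ=135°, α=60°
  dir = (cos 60°, sin 60°) = (0.5000, 0.8660); from cell (3,2)
  next x-line at t=0.8400, next y-line at t=0.7621; Δt_x=2.0000, Δt_y=1.1547
    y: enter (3,3) at t=0.7621
    x: enter (4,3) at t=0.8400
    y: enter (4,4) at t=1.9168
    x: enter (5,4) at t=2.8400
    y: enter (5,5) at t=3.0715 ← occupied
  → r_7 = 3.0715

ranges = [2.9791, 2.6710, 1.5473, 1.3873, 2.6800, 5.6112, 3.0715]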